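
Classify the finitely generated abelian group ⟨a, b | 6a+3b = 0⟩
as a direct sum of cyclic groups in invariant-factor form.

Answer: M ≅ ℤ^1 ⊕ ℤ/3

Derivation:
rank_ℚ(R)=1; free=2−1=1
SNF(R) diag = [3] → torsion [3]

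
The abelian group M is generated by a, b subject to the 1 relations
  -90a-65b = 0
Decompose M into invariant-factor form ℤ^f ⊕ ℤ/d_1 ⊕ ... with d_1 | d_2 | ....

rank_ℚ(R)=1; free=2−1=1
SNF(R) diag = [5] → torsion [5]

Answer: M ≅ ℤ^1 ⊕ ℤ/5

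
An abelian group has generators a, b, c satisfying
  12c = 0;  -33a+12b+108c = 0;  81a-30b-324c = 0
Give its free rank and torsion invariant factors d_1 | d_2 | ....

rank_ℚ(R)=3; free=3−3=0
SNF(R) diag = [3, 6, 12] → torsion [3, 6, 12]

Answer: M ≅ ℤ/3 ⊕ ℤ/6 ⊕ ℤ/12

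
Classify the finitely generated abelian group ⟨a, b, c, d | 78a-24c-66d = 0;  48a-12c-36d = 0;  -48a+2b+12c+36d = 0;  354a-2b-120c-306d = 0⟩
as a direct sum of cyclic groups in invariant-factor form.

rank_ℚ(R)=4; free=4−4=0
SNF(R) diag = [2, 6, 12, 36] → torsion [2, 6, 12, 36]

Answer: M ≅ ℤ/2 ⊕ ℤ/6 ⊕ ℤ/12 ⊕ ℤ/36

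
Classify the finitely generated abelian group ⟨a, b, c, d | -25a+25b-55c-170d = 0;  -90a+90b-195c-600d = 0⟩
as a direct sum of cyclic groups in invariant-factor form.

Answer: M ≅ ℤ^2 ⊕ ℤ/5 ⊕ ℤ/15

Derivation:
rank_ℚ(R)=2; free=4−2=2
SNF(R) diag = [5, 15] → torsion [5, 15]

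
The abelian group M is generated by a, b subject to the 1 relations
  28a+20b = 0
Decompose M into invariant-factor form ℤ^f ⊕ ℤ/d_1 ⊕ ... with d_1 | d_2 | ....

Answer: M ≅ ℤ^1 ⊕ ℤ/4

Derivation:
rank_ℚ(R)=1; free=2−1=1
SNF(R) diag = [4] → torsion [4]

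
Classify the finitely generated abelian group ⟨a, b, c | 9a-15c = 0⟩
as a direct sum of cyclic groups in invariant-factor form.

rank_ℚ(R)=1; free=3−1=2
SNF(R) diag = [3] → torsion [3]

Answer: M ≅ ℤ^2 ⊕ ℤ/3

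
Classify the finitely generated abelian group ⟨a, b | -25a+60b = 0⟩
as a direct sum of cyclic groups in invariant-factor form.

rank_ℚ(R)=1; free=2−1=1
SNF(R) diag = [5] → torsion [5]

Answer: M ≅ ℤ^1 ⊕ ℤ/5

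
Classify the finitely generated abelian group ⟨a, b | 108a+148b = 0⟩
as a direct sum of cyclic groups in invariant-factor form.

Answer: M ≅ ℤ^1 ⊕ ℤ/4

Derivation:
rank_ℚ(R)=1; free=2−1=1
SNF(R) diag = [4] → torsion [4]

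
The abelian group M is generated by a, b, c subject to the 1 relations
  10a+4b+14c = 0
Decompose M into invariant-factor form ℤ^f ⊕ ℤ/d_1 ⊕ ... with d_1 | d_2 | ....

Answer: M ≅ ℤ^2 ⊕ ℤ/2

Derivation:
rank_ℚ(R)=1; free=3−1=2
SNF(R) diag = [2] → torsion [2]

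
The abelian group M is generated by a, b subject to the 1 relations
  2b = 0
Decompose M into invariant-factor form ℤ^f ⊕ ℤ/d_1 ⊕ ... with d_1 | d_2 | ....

Answer: M ≅ ℤ^1 ⊕ ℤ/2

Derivation:
rank_ℚ(R)=1; free=2−1=1
SNF(R) diag = [2] → torsion [2]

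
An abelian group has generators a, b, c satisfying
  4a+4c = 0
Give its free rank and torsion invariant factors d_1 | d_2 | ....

Answer: M ≅ ℤ^2 ⊕ ℤ/4

Derivation:
rank_ℚ(R)=1; free=3−1=2
SNF(R) diag = [4] → torsion [4]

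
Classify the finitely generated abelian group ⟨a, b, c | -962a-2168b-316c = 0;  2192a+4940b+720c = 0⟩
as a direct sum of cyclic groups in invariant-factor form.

Answer: M ≅ ℤ^1 ⊕ ℤ/2 ⊕ ℤ/4

Derivation:
rank_ℚ(R)=2; free=3−2=1
SNF(R) diag = [2, 4] → torsion [2, 4]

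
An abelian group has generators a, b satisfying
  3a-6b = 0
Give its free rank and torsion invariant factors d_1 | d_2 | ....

rank_ℚ(R)=1; free=2−1=1
SNF(R) diag = [3] → torsion [3]

Answer: M ≅ ℤ^1 ⊕ ℤ/3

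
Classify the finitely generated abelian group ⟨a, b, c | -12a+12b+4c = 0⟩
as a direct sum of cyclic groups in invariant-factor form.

Answer: M ≅ ℤ^2 ⊕ ℤ/4

Derivation:
rank_ℚ(R)=1; free=3−1=2
SNF(R) diag = [4] → torsion [4]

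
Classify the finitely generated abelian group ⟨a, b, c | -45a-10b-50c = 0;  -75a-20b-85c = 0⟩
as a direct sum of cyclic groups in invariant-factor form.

Answer: M ≅ ℤ^1 ⊕ ℤ/5 ⊕ ℤ/15

Derivation:
rank_ℚ(R)=2; free=3−2=1
SNF(R) diag = [5, 15] → torsion [5, 15]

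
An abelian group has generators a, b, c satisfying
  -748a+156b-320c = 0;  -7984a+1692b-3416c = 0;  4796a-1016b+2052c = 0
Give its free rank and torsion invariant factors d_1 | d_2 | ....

Answer: M ≅ ℤ/4 ⊕ ℤ/4 ⊕ ℤ/12

Derivation:
rank_ℚ(R)=3; free=3−3=0
SNF(R) diag = [4, 4, 12] → torsion [4, 4, 12]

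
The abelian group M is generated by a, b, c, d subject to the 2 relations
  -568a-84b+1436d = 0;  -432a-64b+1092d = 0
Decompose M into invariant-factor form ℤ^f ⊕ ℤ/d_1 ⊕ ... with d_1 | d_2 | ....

Answer: M ≅ ℤ^2 ⊕ ℤ/4 ⊕ ℤ/4

Derivation:
rank_ℚ(R)=2; free=4−2=2
SNF(R) diag = [4, 4] → torsion [4, 4]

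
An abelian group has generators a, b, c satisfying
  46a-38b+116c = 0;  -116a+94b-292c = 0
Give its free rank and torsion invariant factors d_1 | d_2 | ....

Answer: M ≅ ℤ^1 ⊕ ℤ/2 ⊕ ℤ/6

Derivation:
rank_ℚ(R)=2; free=3−2=1
SNF(R) diag = [2, 6] → torsion [2, 6]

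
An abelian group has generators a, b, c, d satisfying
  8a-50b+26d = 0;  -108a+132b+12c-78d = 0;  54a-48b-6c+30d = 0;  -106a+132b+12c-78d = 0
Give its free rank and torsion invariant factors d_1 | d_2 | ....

Answer: M ≅ ℤ/2 ⊕ ℤ/2 ⊕ ℤ/6 ⊕ ℤ/18

Derivation:
rank_ℚ(R)=4; free=4−4=0
SNF(R) diag = [2, 2, 6, 18] → torsion [2, 2, 6, 18]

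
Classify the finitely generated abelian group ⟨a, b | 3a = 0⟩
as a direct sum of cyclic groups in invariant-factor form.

Answer: M ≅ ℤ^1 ⊕ ℤ/3

Derivation:
rank_ℚ(R)=1; free=2−1=1
SNF(R) diag = [3] → torsion [3]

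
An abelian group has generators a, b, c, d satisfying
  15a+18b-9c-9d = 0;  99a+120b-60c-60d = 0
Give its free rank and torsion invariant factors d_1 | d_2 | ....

Answer: M ≅ ℤ^2 ⊕ ℤ/3 ⊕ ℤ/3

Derivation:
rank_ℚ(R)=2; free=4−2=2
SNF(R) diag = [3, 3] → torsion [3, 3]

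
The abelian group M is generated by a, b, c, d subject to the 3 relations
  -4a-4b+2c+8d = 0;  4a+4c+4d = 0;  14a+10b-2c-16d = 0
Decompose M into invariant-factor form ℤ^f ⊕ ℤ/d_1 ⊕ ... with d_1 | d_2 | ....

rank_ℚ(R)=3; free=4−3=1
SNF(R) diag = [2, 2, 4] → torsion [2, 2, 4]

Answer: M ≅ ℤ^1 ⊕ ℤ/2 ⊕ ℤ/2 ⊕ ℤ/4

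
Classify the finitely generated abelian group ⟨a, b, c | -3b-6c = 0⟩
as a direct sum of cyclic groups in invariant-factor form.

Answer: M ≅ ℤ^2 ⊕ ℤ/3

Derivation:
rank_ℚ(R)=1; free=3−1=2
SNF(R) diag = [3] → torsion [3]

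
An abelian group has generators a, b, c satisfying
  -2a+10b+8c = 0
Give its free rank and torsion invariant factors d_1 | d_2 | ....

Answer: M ≅ ℤ^2 ⊕ ℤ/2

Derivation:
rank_ℚ(R)=1; free=3−1=2
SNF(R) diag = [2] → torsion [2]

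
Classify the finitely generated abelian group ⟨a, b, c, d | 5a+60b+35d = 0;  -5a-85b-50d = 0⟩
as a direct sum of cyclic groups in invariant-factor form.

rank_ℚ(R)=2; free=4−2=2
SNF(R) diag = [5, 5] → torsion [5, 5]

Answer: M ≅ ℤ^2 ⊕ ℤ/5 ⊕ ℤ/5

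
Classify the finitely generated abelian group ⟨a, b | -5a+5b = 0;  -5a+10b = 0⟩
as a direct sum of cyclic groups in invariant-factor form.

rank_ℚ(R)=2; free=2−2=0
SNF(R) diag = [5, 5] → torsion [5, 5]

Answer: M ≅ ℤ/5 ⊕ ℤ/5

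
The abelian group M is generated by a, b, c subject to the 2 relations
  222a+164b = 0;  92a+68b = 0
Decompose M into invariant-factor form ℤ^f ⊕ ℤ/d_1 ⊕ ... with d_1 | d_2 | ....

rank_ℚ(R)=2; free=3−2=1
SNF(R) diag = [2, 4] → torsion [2, 4]

Answer: M ≅ ℤ^1 ⊕ ℤ/2 ⊕ ℤ/4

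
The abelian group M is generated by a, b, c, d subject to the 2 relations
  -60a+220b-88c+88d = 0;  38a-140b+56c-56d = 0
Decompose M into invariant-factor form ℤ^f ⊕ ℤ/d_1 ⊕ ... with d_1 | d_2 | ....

Answer: M ≅ ℤ^2 ⊕ ℤ/2 ⊕ ℤ/4

Derivation:
rank_ℚ(R)=2; free=4−2=2
SNF(R) diag = [2, 4] → torsion [2, 4]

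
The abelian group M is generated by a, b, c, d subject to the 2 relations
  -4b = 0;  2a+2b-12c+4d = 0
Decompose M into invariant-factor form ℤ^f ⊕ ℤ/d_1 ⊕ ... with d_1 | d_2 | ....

Answer: M ≅ ℤ^2 ⊕ ℤ/2 ⊕ ℤ/4

Derivation:
rank_ℚ(R)=2; free=4−2=2
SNF(R) diag = [2, 4] → torsion [2, 4]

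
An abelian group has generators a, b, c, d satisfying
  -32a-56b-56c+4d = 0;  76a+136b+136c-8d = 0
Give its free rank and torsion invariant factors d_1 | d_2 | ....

rank_ℚ(R)=2; free=4−2=2
SNF(R) diag = [4, 12] → torsion [4, 12]

Answer: M ≅ ℤ^2 ⊕ ℤ/4 ⊕ ℤ/12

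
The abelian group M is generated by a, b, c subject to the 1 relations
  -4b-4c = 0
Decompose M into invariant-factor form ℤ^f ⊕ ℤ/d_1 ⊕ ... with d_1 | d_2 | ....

rank_ℚ(R)=1; free=3−1=2
SNF(R) diag = [4] → torsion [4]

Answer: M ≅ ℤ^2 ⊕ ℤ/4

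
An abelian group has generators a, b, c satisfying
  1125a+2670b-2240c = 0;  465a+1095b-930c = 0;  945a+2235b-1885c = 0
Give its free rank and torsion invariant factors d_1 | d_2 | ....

rank_ℚ(R)=3; free=3−3=0
SNF(R) diag = [5, 15, 45] → torsion [5, 15, 45]

Answer: M ≅ ℤ/5 ⊕ ℤ/15 ⊕ ℤ/45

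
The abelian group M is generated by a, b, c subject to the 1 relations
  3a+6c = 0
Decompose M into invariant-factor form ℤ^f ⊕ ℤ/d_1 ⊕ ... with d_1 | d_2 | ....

rank_ℚ(R)=1; free=3−1=2
SNF(R) diag = [3] → torsion [3]

Answer: M ≅ ℤ^2 ⊕ ℤ/3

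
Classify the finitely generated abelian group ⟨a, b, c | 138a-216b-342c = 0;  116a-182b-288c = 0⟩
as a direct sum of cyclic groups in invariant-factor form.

Answer: M ≅ ℤ^1 ⊕ ℤ/2 ⊕ ℤ/6

Derivation:
rank_ℚ(R)=2; free=3−2=1
SNF(R) diag = [2, 6] → torsion [2, 6]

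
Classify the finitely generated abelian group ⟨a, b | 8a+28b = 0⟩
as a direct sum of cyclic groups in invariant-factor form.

rank_ℚ(R)=1; free=2−1=1
SNF(R) diag = [4] → torsion [4]

Answer: M ≅ ℤ^1 ⊕ ℤ/4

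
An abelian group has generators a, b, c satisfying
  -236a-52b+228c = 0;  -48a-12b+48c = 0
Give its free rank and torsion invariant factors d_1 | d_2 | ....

Answer: M ≅ ℤ^1 ⊕ ℤ/4 ⊕ ℤ/12

Derivation:
rank_ℚ(R)=2; free=3−2=1
SNF(R) diag = [4, 12] → torsion [4, 12]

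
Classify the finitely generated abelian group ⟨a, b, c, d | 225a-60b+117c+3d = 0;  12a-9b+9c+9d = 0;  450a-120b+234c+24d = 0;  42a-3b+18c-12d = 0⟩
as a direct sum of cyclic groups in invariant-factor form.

Answer: M ≅ ℤ/3 ⊕ ℤ/3 ⊕ ℤ/9 ⊕ ℤ/18

Derivation:
rank_ℚ(R)=4; free=4−4=0
SNF(R) diag = [3, 3, 9, 18] → torsion [3, 3, 9, 18]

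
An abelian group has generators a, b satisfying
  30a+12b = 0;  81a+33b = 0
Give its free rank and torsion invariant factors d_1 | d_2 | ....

rank_ℚ(R)=2; free=2−2=0
SNF(R) diag = [3, 6] → torsion [3, 6]

Answer: M ≅ ℤ/3 ⊕ ℤ/6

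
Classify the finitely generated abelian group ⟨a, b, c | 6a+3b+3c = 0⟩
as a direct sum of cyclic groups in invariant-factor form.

rank_ℚ(R)=1; free=3−1=2
SNF(R) diag = [3] → torsion [3]

Answer: M ≅ ℤ^2 ⊕ ℤ/3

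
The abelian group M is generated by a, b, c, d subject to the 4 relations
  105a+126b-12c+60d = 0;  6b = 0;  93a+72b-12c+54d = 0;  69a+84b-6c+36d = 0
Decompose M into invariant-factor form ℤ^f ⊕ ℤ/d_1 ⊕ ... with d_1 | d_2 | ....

Answer: M ≅ ℤ/3 ⊕ ℤ/6 ⊕ ℤ/6 ⊕ ℤ/18

Derivation:
rank_ℚ(R)=4; free=4−4=0
SNF(R) diag = [3, 6, 6, 18] → torsion [3, 6, 6, 18]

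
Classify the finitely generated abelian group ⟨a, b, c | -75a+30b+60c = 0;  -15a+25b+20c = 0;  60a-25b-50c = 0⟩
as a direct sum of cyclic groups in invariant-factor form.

Answer: M ≅ ℤ/5 ⊕ ℤ/15 ⊕ ℤ/30

Derivation:
rank_ℚ(R)=3; free=3−3=0
SNF(R) diag = [5, 15, 30] → torsion [5, 15, 30]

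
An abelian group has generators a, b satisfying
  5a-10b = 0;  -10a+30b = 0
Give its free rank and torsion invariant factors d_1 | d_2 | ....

Answer: M ≅ ℤ/5 ⊕ ℤ/10

Derivation:
rank_ℚ(R)=2; free=2−2=0
SNF(R) diag = [5, 10] → torsion [5, 10]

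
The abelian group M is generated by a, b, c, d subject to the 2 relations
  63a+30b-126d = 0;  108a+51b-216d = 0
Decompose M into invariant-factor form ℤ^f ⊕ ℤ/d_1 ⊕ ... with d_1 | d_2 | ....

Answer: M ≅ ℤ^2 ⊕ ℤ/3 ⊕ ℤ/9

Derivation:
rank_ℚ(R)=2; free=4−2=2
SNF(R) diag = [3, 9] → torsion [3, 9]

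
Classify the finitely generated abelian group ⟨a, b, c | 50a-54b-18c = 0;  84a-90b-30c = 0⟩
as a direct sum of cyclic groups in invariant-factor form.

Answer: M ≅ ℤ^1 ⊕ ℤ/2 ⊕ ℤ/6

Derivation:
rank_ℚ(R)=2; free=3−2=1
SNF(R) diag = [2, 6] → torsion [2, 6]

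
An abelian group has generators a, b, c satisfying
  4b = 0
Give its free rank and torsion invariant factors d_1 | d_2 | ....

rank_ℚ(R)=1; free=3−1=2
SNF(R) diag = [4] → torsion [4]

Answer: M ≅ ℤ^2 ⊕ ℤ/4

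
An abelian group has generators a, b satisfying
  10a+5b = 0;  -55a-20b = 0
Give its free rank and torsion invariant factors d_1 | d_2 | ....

Answer: M ≅ ℤ/5 ⊕ ℤ/15

Derivation:
rank_ℚ(R)=2; free=2−2=0
SNF(R) diag = [5, 15] → torsion [5, 15]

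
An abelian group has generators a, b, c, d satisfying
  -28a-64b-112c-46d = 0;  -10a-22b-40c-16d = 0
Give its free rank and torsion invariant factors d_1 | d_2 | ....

rank_ℚ(R)=2; free=4−2=2
SNF(R) diag = [2, 6] → torsion [2, 6]

Answer: M ≅ ℤ^2 ⊕ ℤ/2 ⊕ ℤ/6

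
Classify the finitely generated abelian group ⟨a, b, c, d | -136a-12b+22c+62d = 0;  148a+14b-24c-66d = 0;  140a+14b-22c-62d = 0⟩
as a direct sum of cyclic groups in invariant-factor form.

Answer: M ≅ ℤ^1 ⊕ ℤ/2 ⊕ ℤ/2 ⊕ ℤ/6

Derivation:
rank_ℚ(R)=3; free=4−3=1
SNF(R) diag = [2, 2, 6] → torsion [2, 2, 6]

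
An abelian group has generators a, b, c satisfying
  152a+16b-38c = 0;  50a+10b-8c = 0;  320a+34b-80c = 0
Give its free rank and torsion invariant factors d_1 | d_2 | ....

Answer: M ≅ ℤ/2 ⊕ ℤ/6 ⊕ ℤ/18

Derivation:
rank_ℚ(R)=3; free=3−3=0
SNF(R) diag = [2, 6, 18] → torsion [2, 6, 18]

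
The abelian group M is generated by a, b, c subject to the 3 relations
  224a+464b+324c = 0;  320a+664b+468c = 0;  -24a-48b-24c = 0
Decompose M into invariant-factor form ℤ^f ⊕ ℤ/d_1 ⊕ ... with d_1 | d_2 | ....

Answer: M ≅ ℤ/4 ⊕ ℤ/8 ⊕ ℤ/24

Derivation:
rank_ℚ(R)=3; free=3−3=0
SNF(R) diag = [4, 8, 24] → torsion [4, 8, 24]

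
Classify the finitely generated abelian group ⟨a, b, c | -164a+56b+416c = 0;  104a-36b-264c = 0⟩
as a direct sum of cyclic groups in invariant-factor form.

Answer: M ≅ ℤ^1 ⊕ ℤ/4 ⊕ ℤ/4

Derivation:
rank_ℚ(R)=2; free=3−2=1
SNF(R) diag = [4, 4] → torsion [4, 4]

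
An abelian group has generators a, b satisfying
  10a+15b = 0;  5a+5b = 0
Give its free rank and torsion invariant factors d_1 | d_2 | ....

Answer: M ≅ ℤ/5 ⊕ ℤ/5

Derivation:
rank_ℚ(R)=2; free=2−2=0
SNF(R) diag = [5, 5] → torsion [5, 5]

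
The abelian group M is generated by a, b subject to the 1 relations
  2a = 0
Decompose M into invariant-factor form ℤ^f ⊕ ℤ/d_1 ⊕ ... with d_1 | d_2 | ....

rank_ℚ(R)=1; free=2−1=1
SNF(R) diag = [2] → torsion [2]

Answer: M ≅ ℤ^1 ⊕ ℤ/2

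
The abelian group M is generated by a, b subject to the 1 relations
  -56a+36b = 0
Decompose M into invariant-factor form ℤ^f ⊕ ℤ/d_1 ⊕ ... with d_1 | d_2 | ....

rank_ℚ(R)=1; free=2−1=1
SNF(R) diag = [4] → torsion [4]

Answer: M ≅ ℤ^1 ⊕ ℤ/4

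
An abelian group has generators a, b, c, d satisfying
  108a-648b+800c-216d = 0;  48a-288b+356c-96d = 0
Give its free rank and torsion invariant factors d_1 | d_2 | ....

Answer: M ≅ ℤ^2 ⊕ ℤ/4 ⊕ ℤ/12

Derivation:
rank_ℚ(R)=2; free=4−2=2
SNF(R) diag = [4, 12] → torsion [4, 12]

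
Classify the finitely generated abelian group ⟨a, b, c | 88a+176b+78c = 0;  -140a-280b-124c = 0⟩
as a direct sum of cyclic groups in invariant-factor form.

rank_ℚ(R)=2; free=3−2=1
SNF(R) diag = [2, 4] → torsion [2, 4]

Answer: M ≅ ℤ^1 ⊕ ℤ/2 ⊕ ℤ/4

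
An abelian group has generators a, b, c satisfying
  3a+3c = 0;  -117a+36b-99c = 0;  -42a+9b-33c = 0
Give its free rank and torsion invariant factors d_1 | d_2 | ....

Answer: M ≅ ℤ/3 ⊕ ℤ/9 ⊕ ℤ/18

Derivation:
rank_ℚ(R)=3; free=3−3=0
SNF(R) diag = [3, 9, 18] → torsion [3, 9, 18]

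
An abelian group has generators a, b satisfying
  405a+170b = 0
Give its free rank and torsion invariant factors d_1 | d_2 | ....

rank_ℚ(R)=1; free=2−1=1
SNF(R) diag = [5] → torsion [5]

Answer: M ≅ ℤ^1 ⊕ ℤ/5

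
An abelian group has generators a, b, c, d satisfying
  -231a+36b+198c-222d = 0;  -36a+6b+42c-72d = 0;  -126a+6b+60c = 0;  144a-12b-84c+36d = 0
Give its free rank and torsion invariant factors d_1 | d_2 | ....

rank_ℚ(R)=4; free=4−4=0
SNF(R) diag = [3, 6, 18, 36] → torsion [3, 6, 18, 36]

Answer: M ≅ ℤ/3 ⊕ ℤ/6 ⊕ ℤ/18 ⊕ ℤ/36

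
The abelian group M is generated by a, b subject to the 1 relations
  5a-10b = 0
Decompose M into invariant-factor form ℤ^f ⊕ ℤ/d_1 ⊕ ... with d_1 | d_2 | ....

Answer: M ≅ ℤ^1 ⊕ ℤ/5

Derivation:
rank_ℚ(R)=1; free=2−1=1
SNF(R) diag = [5] → torsion [5]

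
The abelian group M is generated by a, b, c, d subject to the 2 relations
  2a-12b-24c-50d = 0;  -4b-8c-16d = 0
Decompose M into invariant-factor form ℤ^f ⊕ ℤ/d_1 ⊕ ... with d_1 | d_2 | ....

rank_ℚ(R)=2; free=4−2=2
SNF(R) diag = [2, 4] → torsion [2, 4]

Answer: M ≅ ℤ^2 ⊕ ℤ/2 ⊕ ℤ/4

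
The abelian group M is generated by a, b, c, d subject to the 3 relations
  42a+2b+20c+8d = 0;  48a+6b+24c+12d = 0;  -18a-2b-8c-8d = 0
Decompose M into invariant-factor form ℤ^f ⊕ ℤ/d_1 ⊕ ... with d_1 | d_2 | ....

Answer: M ≅ ℤ^1 ⊕ ℤ/2 ⊕ ℤ/6 ⊕ ℤ/12

Derivation:
rank_ℚ(R)=3; free=4−3=1
SNF(R) diag = [2, 6, 12] → torsion [2, 6, 12]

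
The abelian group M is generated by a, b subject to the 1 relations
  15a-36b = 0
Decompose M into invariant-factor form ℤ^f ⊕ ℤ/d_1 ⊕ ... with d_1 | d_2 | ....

rank_ℚ(R)=1; free=2−1=1
SNF(R) diag = [3] → torsion [3]

Answer: M ≅ ℤ^1 ⊕ ℤ/3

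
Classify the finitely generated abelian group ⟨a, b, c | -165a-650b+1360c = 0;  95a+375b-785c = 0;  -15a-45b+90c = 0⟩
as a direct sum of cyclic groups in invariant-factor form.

Answer: M ≅ ℤ/5 ⊕ ℤ/5 ⊕ ℤ/15

Derivation:
rank_ℚ(R)=3; free=3−3=0
SNF(R) diag = [5, 5, 15] → torsion [5, 5, 15]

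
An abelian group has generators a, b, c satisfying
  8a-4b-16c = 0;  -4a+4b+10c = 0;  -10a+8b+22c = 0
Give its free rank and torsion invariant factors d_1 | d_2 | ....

rank_ℚ(R)=3; free=3−3=0
SNF(R) diag = [2, 2, 4] → torsion [2, 2, 4]

Answer: M ≅ ℤ/2 ⊕ ℤ/2 ⊕ ℤ/4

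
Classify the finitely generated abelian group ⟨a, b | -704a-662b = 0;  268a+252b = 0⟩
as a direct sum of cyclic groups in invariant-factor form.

Answer: M ≅ ℤ/2 ⊕ ℤ/4

Derivation:
rank_ℚ(R)=2; free=2−2=0
SNF(R) diag = [2, 4] → torsion [2, 4]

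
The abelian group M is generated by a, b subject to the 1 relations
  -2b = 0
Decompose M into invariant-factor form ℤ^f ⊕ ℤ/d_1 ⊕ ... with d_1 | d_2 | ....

rank_ℚ(R)=1; free=2−1=1
SNF(R) diag = [2] → torsion [2]

Answer: M ≅ ℤ^1 ⊕ ℤ/2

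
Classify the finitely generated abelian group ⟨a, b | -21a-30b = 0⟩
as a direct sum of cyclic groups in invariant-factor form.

Answer: M ≅ ℤ^1 ⊕ ℤ/3

Derivation:
rank_ℚ(R)=1; free=2−1=1
SNF(R) diag = [3] → torsion [3]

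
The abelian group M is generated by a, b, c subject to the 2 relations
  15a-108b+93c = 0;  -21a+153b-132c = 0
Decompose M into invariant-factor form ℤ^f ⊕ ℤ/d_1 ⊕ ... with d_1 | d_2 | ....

Answer: M ≅ ℤ^1 ⊕ ℤ/3 ⊕ ℤ/9

Derivation:
rank_ℚ(R)=2; free=3−2=1
SNF(R) diag = [3, 9] → torsion [3, 9]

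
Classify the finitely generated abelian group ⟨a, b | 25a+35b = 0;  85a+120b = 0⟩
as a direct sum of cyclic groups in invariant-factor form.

Answer: M ≅ ℤ/5 ⊕ ℤ/5

Derivation:
rank_ℚ(R)=2; free=2−2=0
SNF(R) diag = [5, 5] → torsion [5, 5]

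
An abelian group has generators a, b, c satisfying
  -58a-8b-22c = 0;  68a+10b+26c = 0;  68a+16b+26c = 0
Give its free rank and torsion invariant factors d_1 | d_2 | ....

rank_ℚ(R)=3; free=3−3=0
SNF(R) diag = [2, 6, 6] → torsion [2, 6, 6]

Answer: M ≅ ℤ/2 ⊕ ℤ/6 ⊕ ℤ/6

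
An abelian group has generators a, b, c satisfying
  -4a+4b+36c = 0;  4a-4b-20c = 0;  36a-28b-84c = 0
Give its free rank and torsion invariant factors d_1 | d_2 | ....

Answer: M ≅ ℤ/4 ⊕ ℤ/8 ⊕ ℤ/16

Derivation:
rank_ℚ(R)=3; free=3−3=0
SNF(R) diag = [4, 8, 16] → torsion [4, 8, 16]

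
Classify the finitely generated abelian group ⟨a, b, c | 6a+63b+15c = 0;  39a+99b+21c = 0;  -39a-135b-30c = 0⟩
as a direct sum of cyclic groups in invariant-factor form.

Answer: M ≅ ℤ/3 ⊕ ℤ/9 ⊕ ℤ/9

Derivation:
rank_ℚ(R)=3; free=3−3=0
SNF(R) diag = [3, 9, 9] → torsion [3, 9, 9]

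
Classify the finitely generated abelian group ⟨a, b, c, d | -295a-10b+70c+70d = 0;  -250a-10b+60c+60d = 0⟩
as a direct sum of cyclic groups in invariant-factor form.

rank_ℚ(R)=2; free=4−2=2
SNF(R) diag = [5, 10] → torsion [5, 10]

Answer: M ≅ ℤ^2 ⊕ ℤ/5 ⊕ ℤ/10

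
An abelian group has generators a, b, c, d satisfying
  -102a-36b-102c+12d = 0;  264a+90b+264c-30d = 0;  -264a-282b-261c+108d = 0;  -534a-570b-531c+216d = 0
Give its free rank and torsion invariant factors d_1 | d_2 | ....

Answer: M ≅ ℤ/3 ⊕ ℤ/6 ⊕ ℤ/18 ⊕ ℤ/36

Derivation:
rank_ℚ(R)=4; free=4−4=0
SNF(R) diag = [3, 6, 18, 36] → torsion [3, 6, 18, 36]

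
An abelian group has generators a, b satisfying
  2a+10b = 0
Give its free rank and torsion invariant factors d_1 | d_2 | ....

Answer: M ≅ ℤ^1 ⊕ ℤ/2

Derivation:
rank_ℚ(R)=1; free=2−1=1
SNF(R) diag = [2] → torsion [2]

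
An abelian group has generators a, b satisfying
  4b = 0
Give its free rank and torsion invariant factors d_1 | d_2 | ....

Answer: M ≅ ℤ^1 ⊕ ℤ/4

Derivation:
rank_ℚ(R)=1; free=2−1=1
SNF(R) diag = [4] → torsion [4]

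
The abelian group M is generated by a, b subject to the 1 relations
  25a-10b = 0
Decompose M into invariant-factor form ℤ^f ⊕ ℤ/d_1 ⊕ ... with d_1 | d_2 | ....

rank_ℚ(R)=1; free=2−1=1
SNF(R) diag = [5] → torsion [5]

Answer: M ≅ ℤ^1 ⊕ ℤ/5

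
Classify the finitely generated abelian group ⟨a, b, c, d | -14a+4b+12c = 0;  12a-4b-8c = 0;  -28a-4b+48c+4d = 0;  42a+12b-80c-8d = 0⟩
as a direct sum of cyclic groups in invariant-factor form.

Answer: M ≅ ℤ/2 ⊕ ℤ/4 ⊕ ℤ/4 ⊕ ℤ/4

Derivation:
rank_ℚ(R)=4; free=4−4=0
SNF(R) diag = [2, 4, 4, 4] → torsion [2, 4, 4, 4]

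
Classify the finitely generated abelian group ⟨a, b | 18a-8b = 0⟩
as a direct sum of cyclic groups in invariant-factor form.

Answer: M ≅ ℤ^1 ⊕ ℤ/2

Derivation:
rank_ℚ(R)=1; free=2−1=1
SNF(R) diag = [2] → torsion [2]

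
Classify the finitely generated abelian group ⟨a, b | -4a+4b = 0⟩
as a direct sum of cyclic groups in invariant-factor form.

Answer: M ≅ ℤ^1 ⊕ ℤ/4

Derivation:
rank_ℚ(R)=1; free=2−1=1
SNF(R) diag = [4] → torsion [4]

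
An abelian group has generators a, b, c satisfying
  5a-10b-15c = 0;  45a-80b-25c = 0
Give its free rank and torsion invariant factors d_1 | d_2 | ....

rank_ℚ(R)=2; free=3−2=1
SNF(R) diag = [5, 10] → torsion [5, 10]

Answer: M ≅ ℤ^1 ⊕ ℤ/5 ⊕ ℤ/10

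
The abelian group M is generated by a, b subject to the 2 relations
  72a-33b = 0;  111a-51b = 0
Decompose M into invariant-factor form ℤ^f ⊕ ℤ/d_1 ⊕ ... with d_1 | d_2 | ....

Answer: M ≅ ℤ/3 ⊕ ℤ/3

Derivation:
rank_ℚ(R)=2; free=2−2=0
SNF(R) diag = [3, 3] → torsion [3, 3]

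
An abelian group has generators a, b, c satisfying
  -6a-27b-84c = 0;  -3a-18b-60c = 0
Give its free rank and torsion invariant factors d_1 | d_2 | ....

Answer: M ≅ ℤ^1 ⊕ ℤ/3 ⊕ ℤ/9

Derivation:
rank_ℚ(R)=2; free=3−2=1
SNF(R) diag = [3, 9] → torsion [3, 9]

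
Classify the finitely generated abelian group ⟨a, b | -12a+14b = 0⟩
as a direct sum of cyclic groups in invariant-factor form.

rank_ℚ(R)=1; free=2−1=1
SNF(R) diag = [2] → torsion [2]

Answer: M ≅ ℤ^1 ⊕ ℤ/2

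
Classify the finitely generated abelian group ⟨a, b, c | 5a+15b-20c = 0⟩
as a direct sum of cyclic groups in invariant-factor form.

rank_ℚ(R)=1; free=3−1=2
SNF(R) diag = [5] → torsion [5]

Answer: M ≅ ℤ^2 ⊕ ℤ/5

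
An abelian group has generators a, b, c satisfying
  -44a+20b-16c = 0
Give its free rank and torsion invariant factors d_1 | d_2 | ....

Answer: M ≅ ℤ^2 ⊕ ℤ/4

Derivation:
rank_ℚ(R)=1; free=3−1=2
SNF(R) diag = [4] → torsion [4]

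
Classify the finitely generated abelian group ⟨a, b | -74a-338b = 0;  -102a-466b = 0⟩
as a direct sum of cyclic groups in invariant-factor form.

Answer: M ≅ ℤ/2 ⊕ ℤ/4

Derivation:
rank_ℚ(R)=2; free=2−2=0
SNF(R) diag = [2, 4] → torsion [2, 4]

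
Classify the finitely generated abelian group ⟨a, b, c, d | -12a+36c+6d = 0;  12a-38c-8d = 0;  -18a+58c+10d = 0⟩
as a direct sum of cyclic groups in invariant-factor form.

rank_ℚ(R)=3; free=4−3=1
SNF(R) diag = [2, 6, 6] → torsion [2, 6, 6]

Answer: M ≅ ℤ^1 ⊕ ℤ/2 ⊕ ℤ/6 ⊕ ℤ/6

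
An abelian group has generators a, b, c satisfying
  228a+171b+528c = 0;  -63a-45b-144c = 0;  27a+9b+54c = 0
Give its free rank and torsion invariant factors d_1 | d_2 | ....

rank_ℚ(R)=3; free=3−3=0
SNF(R) diag = [3, 9, 18] → torsion [3, 9, 18]

Answer: M ≅ ℤ/3 ⊕ ℤ/9 ⊕ ℤ/18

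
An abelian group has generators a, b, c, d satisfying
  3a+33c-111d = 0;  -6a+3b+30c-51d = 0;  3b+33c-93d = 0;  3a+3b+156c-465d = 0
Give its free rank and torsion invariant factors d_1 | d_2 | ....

Answer: M ≅ ℤ/3 ⊕ ℤ/3 ⊕ ℤ/9 ⊕ ℤ/27

Derivation:
rank_ℚ(R)=4; free=4−4=0
SNF(R) diag = [3, 3, 9, 27] → torsion [3, 3, 9, 27]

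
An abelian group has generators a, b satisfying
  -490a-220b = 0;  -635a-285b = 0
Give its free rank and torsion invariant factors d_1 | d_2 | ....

Answer: M ≅ ℤ/5 ⊕ ℤ/10

Derivation:
rank_ℚ(R)=2; free=2−2=0
SNF(R) diag = [5, 10] → torsion [5, 10]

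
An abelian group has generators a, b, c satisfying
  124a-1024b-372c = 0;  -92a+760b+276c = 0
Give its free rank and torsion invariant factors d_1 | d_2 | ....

Answer: M ≅ ℤ^1 ⊕ ℤ/4 ⊕ ℤ/8

Derivation:
rank_ℚ(R)=2; free=3−2=1
SNF(R) diag = [4, 8] → torsion [4, 8]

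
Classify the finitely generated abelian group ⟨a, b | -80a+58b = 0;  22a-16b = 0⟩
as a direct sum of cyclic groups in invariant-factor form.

rank_ℚ(R)=2; free=2−2=0
SNF(R) diag = [2, 2] → torsion [2, 2]

Answer: M ≅ ℤ/2 ⊕ ℤ/2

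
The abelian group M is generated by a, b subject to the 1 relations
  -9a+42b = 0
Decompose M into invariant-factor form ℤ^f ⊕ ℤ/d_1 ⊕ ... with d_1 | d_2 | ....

Answer: M ≅ ℤ^1 ⊕ ℤ/3

Derivation:
rank_ℚ(R)=1; free=2−1=1
SNF(R) diag = [3] → torsion [3]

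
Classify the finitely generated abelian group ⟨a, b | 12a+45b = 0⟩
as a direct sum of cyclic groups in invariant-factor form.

Answer: M ≅ ℤ^1 ⊕ ℤ/3

Derivation:
rank_ℚ(R)=1; free=2−1=1
SNF(R) diag = [3] → torsion [3]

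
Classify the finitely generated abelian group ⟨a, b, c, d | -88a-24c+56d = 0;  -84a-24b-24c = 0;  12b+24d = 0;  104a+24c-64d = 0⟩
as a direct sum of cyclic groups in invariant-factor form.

Answer: M ≅ ℤ/4 ⊕ ℤ/12 ⊕ ℤ/24 ⊕ ℤ/24

Derivation:
rank_ℚ(R)=4; free=4−4=0
SNF(R) diag = [4, 12, 24, 24] → torsion [4, 12, 24, 24]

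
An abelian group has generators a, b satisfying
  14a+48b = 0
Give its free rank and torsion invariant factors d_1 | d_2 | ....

rank_ℚ(R)=1; free=2−1=1
SNF(R) diag = [2] → torsion [2]

Answer: M ≅ ℤ^1 ⊕ ℤ/2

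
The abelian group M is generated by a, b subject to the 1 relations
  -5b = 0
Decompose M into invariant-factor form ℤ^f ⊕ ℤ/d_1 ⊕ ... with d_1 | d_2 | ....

Answer: M ≅ ℤ^1 ⊕ ℤ/5

Derivation:
rank_ℚ(R)=1; free=2−1=1
SNF(R) diag = [5] → torsion [5]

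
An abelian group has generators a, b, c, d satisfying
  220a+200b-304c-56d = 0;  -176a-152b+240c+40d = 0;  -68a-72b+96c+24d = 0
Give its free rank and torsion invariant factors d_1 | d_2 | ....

Answer: M ≅ ℤ^1 ⊕ ℤ/4 ⊕ ℤ/8 ⊕ ℤ/16

Derivation:
rank_ℚ(R)=3; free=4−3=1
SNF(R) diag = [4, 8, 16] → torsion [4, 8, 16]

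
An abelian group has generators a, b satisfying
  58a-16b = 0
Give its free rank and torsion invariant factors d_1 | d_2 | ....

rank_ℚ(R)=1; free=2−1=1
SNF(R) diag = [2] → torsion [2]

Answer: M ≅ ℤ^1 ⊕ ℤ/2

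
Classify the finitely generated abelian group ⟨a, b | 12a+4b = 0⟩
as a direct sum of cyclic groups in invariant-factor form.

Answer: M ≅ ℤ^1 ⊕ ℤ/4

Derivation:
rank_ℚ(R)=1; free=2−1=1
SNF(R) diag = [4] → torsion [4]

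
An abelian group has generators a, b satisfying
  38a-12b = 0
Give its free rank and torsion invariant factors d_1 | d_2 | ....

Answer: M ≅ ℤ^1 ⊕ ℤ/2

Derivation:
rank_ℚ(R)=1; free=2−1=1
SNF(R) diag = [2] → torsion [2]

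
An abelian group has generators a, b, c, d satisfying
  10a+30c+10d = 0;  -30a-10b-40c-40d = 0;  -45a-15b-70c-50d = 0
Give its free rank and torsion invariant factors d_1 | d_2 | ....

Answer: M ≅ ℤ^1 ⊕ ℤ/5 ⊕ ℤ/10 ⊕ ℤ/20

Derivation:
rank_ℚ(R)=3; free=4−3=1
SNF(R) diag = [5, 10, 20] → torsion [5, 10, 20]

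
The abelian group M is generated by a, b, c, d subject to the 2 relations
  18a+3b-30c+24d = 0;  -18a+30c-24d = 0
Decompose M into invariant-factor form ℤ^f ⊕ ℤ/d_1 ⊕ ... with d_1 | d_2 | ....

Answer: M ≅ ℤ^2 ⊕ ℤ/3 ⊕ ℤ/6

Derivation:
rank_ℚ(R)=2; free=4−2=2
SNF(R) diag = [3, 6] → torsion [3, 6]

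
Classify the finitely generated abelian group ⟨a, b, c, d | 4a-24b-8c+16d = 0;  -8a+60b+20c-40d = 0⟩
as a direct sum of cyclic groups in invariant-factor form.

rank_ℚ(R)=2; free=4−2=2
SNF(R) diag = [4, 4] → torsion [4, 4]

Answer: M ≅ ℤ^2 ⊕ ℤ/4 ⊕ ℤ/4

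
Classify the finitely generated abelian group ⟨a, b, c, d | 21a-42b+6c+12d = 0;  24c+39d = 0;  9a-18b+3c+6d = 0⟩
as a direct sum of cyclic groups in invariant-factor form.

Answer: M ≅ ℤ^1 ⊕ ℤ/3 ⊕ ℤ/3 ⊕ ℤ/9

Derivation:
rank_ℚ(R)=3; free=4−3=1
SNF(R) diag = [3, 3, 9] → torsion [3, 3, 9]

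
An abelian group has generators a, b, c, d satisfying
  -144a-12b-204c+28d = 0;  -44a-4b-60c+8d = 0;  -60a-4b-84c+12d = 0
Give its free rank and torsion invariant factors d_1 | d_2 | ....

rank_ℚ(R)=3; free=4−3=1
SNF(R) diag = [4, 4, 4] → torsion [4, 4, 4]

Answer: M ≅ ℤ^1 ⊕ ℤ/4 ⊕ ℤ/4 ⊕ ℤ/4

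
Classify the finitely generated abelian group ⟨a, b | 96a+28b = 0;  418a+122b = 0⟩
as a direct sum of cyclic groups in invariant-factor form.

rank_ℚ(R)=2; free=2−2=0
SNF(R) diag = [2, 4] → torsion [2, 4]

Answer: M ≅ ℤ/2 ⊕ ℤ/4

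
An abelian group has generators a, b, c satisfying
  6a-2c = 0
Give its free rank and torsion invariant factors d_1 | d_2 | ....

rank_ℚ(R)=1; free=3−1=2
SNF(R) diag = [2] → torsion [2]

Answer: M ≅ ℤ^2 ⊕ ℤ/2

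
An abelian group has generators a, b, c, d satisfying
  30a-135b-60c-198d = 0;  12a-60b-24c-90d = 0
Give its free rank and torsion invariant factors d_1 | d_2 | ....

rank_ℚ(R)=2; free=4−2=2
SNF(R) diag = [3, 6] → torsion [3, 6]

Answer: M ≅ ℤ^2 ⊕ ℤ/3 ⊕ ℤ/6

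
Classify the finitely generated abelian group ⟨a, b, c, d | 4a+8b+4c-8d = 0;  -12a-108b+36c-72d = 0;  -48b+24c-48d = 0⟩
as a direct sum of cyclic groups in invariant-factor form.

rank_ℚ(R)=3; free=4−3=1
SNF(R) diag = [4, 12, 24] → torsion [4, 12, 24]

Answer: M ≅ ℤ^1 ⊕ ℤ/4 ⊕ ℤ/12 ⊕ ℤ/24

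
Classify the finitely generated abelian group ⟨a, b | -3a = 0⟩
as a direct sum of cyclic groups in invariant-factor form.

Answer: M ≅ ℤ^1 ⊕ ℤ/3

Derivation:
rank_ℚ(R)=1; free=2−1=1
SNF(R) diag = [3] → torsion [3]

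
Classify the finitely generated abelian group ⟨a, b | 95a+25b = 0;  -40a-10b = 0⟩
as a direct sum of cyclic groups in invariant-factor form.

rank_ℚ(R)=2; free=2−2=0
SNF(R) diag = [5, 10] → torsion [5, 10]

Answer: M ≅ ℤ/5 ⊕ ℤ/10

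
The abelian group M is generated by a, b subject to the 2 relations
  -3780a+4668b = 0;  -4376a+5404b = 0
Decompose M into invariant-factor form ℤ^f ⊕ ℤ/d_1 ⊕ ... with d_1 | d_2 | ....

Answer: M ≅ ℤ/4 ⊕ ℤ/12

Derivation:
rank_ℚ(R)=2; free=2−2=0
SNF(R) diag = [4, 12] → torsion [4, 12]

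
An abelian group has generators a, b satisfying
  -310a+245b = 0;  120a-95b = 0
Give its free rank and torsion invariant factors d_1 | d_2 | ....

Answer: M ≅ ℤ/5 ⊕ ℤ/10

Derivation:
rank_ℚ(R)=2; free=2−2=0
SNF(R) diag = [5, 10] → torsion [5, 10]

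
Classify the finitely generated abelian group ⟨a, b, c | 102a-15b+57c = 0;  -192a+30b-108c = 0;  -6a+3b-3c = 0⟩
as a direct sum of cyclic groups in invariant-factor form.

rank_ℚ(R)=3; free=3−3=0
SNF(R) diag = [3, 6, 12] → torsion [3, 6, 12]

Answer: M ≅ ℤ/3 ⊕ ℤ/6 ⊕ ℤ/12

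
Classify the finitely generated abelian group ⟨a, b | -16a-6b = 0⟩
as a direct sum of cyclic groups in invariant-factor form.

rank_ℚ(R)=1; free=2−1=1
SNF(R) diag = [2] → torsion [2]

Answer: M ≅ ℤ^1 ⊕ ℤ/2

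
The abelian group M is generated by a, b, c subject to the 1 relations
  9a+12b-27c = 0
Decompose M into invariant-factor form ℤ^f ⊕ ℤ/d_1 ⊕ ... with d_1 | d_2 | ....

rank_ℚ(R)=1; free=3−1=2
SNF(R) diag = [3] → torsion [3]

Answer: M ≅ ℤ^2 ⊕ ℤ/3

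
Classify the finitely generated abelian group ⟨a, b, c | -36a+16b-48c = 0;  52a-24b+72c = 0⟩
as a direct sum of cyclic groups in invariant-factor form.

Answer: M ≅ ℤ^1 ⊕ ℤ/4 ⊕ ℤ/8

Derivation:
rank_ℚ(R)=2; free=3−2=1
SNF(R) diag = [4, 8] → torsion [4, 8]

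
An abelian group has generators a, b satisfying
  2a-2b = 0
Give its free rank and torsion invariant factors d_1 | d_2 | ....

Answer: M ≅ ℤ^1 ⊕ ℤ/2

Derivation:
rank_ℚ(R)=1; free=2−1=1
SNF(R) diag = [2] → torsion [2]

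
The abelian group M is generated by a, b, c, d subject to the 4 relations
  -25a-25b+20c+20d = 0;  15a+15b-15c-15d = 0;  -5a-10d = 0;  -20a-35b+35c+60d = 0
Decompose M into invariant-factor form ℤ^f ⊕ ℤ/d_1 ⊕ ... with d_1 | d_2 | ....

rank_ℚ(R)=4; free=4−4=0
SNF(R) diag = [5, 5, 5, 15] → torsion [5, 5, 5, 15]

Answer: M ≅ ℤ/5 ⊕ ℤ/5 ⊕ ℤ/5 ⊕ ℤ/15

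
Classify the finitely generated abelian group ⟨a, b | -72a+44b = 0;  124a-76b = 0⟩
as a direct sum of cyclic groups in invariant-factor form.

Answer: M ≅ ℤ/4 ⊕ ℤ/4

Derivation:
rank_ℚ(R)=2; free=2−2=0
SNF(R) diag = [4, 4] → torsion [4, 4]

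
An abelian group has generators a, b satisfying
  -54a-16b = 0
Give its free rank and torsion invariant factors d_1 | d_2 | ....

rank_ℚ(R)=1; free=2−1=1
SNF(R) diag = [2] → torsion [2]

Answer: M ≅ ℤ^1 ⊕ ℤ/2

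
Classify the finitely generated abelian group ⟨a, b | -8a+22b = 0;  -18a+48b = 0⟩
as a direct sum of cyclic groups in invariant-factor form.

rank_ℚ(R)=2; free=2−2=0
SNF(R) diag = [2, 6] → torsion [2, 6]

Answer: M ≅ ℤ/2 ⊕ ℤ/6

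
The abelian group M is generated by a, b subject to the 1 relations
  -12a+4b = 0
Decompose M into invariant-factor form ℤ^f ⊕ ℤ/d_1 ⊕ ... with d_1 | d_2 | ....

rank_ℚ(R)=1; free=2−1=1
SNF(R) diag = [4] → torsion [4]

Answer: M ≅ ℤ^1 ⊕ ℤ/4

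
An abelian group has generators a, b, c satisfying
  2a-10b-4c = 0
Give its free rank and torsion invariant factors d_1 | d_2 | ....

Answer: M ≅ ℤ^2 ⊕ ℤ/2

Derivation:
rank_ℚ(R)=1; free=3−1=2
SNF(R) diag = [2] → torsion [2]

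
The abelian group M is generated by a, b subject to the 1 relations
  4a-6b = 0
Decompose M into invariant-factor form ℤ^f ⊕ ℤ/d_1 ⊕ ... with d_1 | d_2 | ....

rank_ℚ(R)=1; free=2−1=1
SNF(R) diag = [2] → torsion [2]

Answer: M ≅ ℤ^1 ⊕ ℤ/2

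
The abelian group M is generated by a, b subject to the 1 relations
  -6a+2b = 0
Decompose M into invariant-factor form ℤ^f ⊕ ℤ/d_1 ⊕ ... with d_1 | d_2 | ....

Answer: M ≅ ℤ^1 ⊕ ℤ/2

Derivation:
rank_ℚ(R)=1; free=2−1=1
SNF(R) diag = [2] → torsion [2]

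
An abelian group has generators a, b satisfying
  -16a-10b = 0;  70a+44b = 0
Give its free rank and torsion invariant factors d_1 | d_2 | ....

Answer: M ≅ ℤ/2 ⊕ ℤ/2

Derivation:
rank_ℚ(R)=2; free=2−2=0
SNF(R) diag = [2, 2] → torsion [2, 2]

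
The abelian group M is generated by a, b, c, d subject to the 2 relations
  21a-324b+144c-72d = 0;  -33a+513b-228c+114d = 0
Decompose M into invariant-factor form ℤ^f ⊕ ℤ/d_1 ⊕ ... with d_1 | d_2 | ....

Answer: M ≅ ℤ^2 ⊕ ℤ/3 ⊕ ℤ/3

Derivation:
rank_ℚ(R)=2; free=4−2=2
SNF(R) diag = [3, 3] → torsion [3, 3]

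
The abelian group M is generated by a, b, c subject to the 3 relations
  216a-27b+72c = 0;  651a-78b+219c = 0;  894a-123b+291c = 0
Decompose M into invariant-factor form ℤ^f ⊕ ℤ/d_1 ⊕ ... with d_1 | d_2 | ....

rank_ℚ(R)=3; free=3−3=0
SNF(R) diag = [3, 9, 9] → torsion [3, 9, 9]

Answer: M ≅ ℤ/3 ⊕ ℤ/9 ⊕ ℤ/9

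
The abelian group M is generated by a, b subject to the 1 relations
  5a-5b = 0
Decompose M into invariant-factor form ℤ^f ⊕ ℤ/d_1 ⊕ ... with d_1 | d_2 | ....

rank_ℚ(R)=1; free=2−1=1
SNF(R) diag = [5] → torsion [5]

Answer: M ≅ ℤ^1 ⊕ ℤ/5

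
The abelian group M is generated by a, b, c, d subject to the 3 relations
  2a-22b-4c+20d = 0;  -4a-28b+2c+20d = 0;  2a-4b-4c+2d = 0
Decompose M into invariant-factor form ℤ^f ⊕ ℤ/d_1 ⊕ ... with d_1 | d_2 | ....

Answer: M ≅ ℤ^1 ⊕ ℤ/2 ⊕ ℤ/6 ⊕ ℤ/18

Derivation:
rank_ℚ(R)=3; free=4−3=1
SNF(R) diag = [2, 6, 18] → torsion [2, 6, 18]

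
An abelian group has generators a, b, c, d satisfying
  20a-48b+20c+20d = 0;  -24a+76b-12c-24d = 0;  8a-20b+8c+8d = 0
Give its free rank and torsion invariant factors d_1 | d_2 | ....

rank_ℚ(R)=3; free=4−3=1
SNF(R) diag = [4, 4, 12] → torsion [4, 4, 12]

Answer: M ≅ ℤ^1 ⊕ ℤ/4 ⊕ ℤ/4 ⊕ ℤ/12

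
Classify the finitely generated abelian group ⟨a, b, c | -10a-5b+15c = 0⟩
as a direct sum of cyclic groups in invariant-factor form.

Answer: M ≅ ℤ^2 ⊕ ℤ/5

Derivation:
rank_ℚ(R)=1; free=3−1=2
SNF(R) diag = [5] → torsion [5]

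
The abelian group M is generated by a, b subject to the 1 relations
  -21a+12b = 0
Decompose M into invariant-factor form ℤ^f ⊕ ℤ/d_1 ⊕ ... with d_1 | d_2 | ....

rank_ℚ(R)=1; free=2−1=1
SNF(R) diag = [3] → torsion [3]

Answer: M ≅ ℤ^1 ⊕ ℤ/3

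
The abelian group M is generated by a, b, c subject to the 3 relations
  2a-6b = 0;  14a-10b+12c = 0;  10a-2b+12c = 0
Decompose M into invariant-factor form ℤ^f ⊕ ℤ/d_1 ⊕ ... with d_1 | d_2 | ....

rank_ℚ(R)=3; free=3−3=0
SNF(R) diag = [2, 4, 12] → torsion [2, 4, 12]

Answer: M ≅ ℤ/2 ⊕ ℤ/4 ⊕ ℤ/12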